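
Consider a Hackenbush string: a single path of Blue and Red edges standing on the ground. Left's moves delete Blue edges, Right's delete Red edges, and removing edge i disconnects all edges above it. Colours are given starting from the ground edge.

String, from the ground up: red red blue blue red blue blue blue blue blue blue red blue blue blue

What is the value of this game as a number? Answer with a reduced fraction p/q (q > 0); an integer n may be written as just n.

-10257/8192

Prefix values for red red blue blue red blue blue blue blue blue blue red blue blue blue via {L|R} + simplicity:
edge 1 of 15 (red): { — | 0 } gives -1
edge 2 of 15 (red): { — | -1 0 } gives -2
edge 3 of 15 (blue): { -2 | -1 0 } gives -3/2
edge 4 of 15 (blue): { -2 -3/2 | -1 0 } gives -5/4
edge 5 of 15 (red): { -2 -3/2 | -5/4 -1 0 } gives -11/8
edge 6 of 15 (blue): { -2 -3/2 -11/8 | -5/4 -1 0 } gives -21/16
edge 7 of 15 (blue): { -2 -3/2 -11/8 -21/16 | -5/4 -1 0 } gives -41/32
edge 8 of 15 (blue): { -2 -3/2 -11/8 -21/16 -41/32 | -5/4 -1 0 } gives -81/64
edge 9 of 15 (blue): { -2 -3/2 -11/8 -21/16 -41/32 -81/64 | -5/4 -1 0 } gives -161/128
edge 10 of 15 (blue): { -2 -3/2 -11/8 -21/16 -41/32 -81/64 -161/128 | -5/4 -1 0 } gives -321/256
edge 11 of 15 (blue): { -2 -3/2 -11/8 -21/16 -41/32 -81/64 -161/128 -321/256 | -5/4 -1 0 } gives -641/512
edge 12 of 15 (red): { -2 -3/2 -11/8 -21/16 -41/32 -81/64 -161/128 -321/256 | -641/512 -5/4 -1 0 } gives -1283/1024
edge 13 of 15 (blue): { -2 -3/2 -11/8 -21/16 -41/32 -81/64 -161/128 -321/256 -1283/1024 | -641/512 -5/4 -1 0 } gives -2565/2048
edge 14 of 15 (blue): { -2 -3/2 -11/8 -21/16 -41/32 -81/64 -161/128 -321/256 -1283/1024 -2565/2048 | -641/512 -5/4 -1 0 } gives -5129/4096
edge 15 of 15 (blue): { -2 -3/2 -11/8 -21/16 -41/32 -81/64 -161/128 -321/256 -1283/1024 -2565/2048 -5129/4096 | -641/512 -5/4 -1 0 } gives -10257/8192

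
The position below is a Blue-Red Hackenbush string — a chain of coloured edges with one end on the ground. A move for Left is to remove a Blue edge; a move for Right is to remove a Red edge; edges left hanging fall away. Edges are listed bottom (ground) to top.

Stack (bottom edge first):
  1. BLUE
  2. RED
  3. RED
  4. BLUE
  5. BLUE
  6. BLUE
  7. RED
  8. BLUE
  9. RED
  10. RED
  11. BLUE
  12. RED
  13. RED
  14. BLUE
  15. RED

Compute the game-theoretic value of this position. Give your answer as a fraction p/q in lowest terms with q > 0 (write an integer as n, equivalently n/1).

1 of 15 · B · max L 0 · min R +∞ gives 1
2 of 15 · BR · max L 0 · min R 1 gives 1/2
3 of 15 · BRR · max L 0 · min R 1/2 gives 1/4
4 of 15 · BRRB · max L 1/4 · min R 1/2 gives 3/8
5 of 15 · BRRBB · max L 3/8 · min R 1/2 gives 7/16
6 of 15 · BRRBBB · max L 7/16 · min R 1/2 gives 15/32
7 of 15 · BRRBBBR · max L 7/16 · min R 15/32 gives 29/64
8 of 15 · BRRBBBRB · max L 29/64 · min R 15/32 gives 59/128
9 of 15 · BRRBBBRBR · max L 29/64 · min R 59/128 gives 117/256
10 of 15 · BRRBBBRBRR · max L 29/64 · min R 117/256 gives 233/512
11 of 15 · BRRBBBRBRRB · max L 233/512 · min R 117/256 gives 467/1024
12 of 15 · BRRBBBRBRRBR · max L 233/512 · min R 467/1024 gives 933/2048
13 of 15 · BRRBBBRBRRBRR · max L 233/512 · min R 933/2048 gives 1865/4096
14 of 15 · BRRBBBRBRRBRRB · max L 1865/4096 · min R 933/2048 gives 3731/8192
15 of 15 · BRRBBBRBRRBRRBR · max L 1865/4096 · min R 3731/8192 gives 7461/16384

7461/16384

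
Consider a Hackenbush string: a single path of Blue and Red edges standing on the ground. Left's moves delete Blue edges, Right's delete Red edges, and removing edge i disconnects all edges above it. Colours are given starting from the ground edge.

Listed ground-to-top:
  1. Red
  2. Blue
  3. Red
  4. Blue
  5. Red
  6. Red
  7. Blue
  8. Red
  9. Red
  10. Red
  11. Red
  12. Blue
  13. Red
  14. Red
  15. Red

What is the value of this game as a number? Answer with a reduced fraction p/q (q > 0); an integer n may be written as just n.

-11759/16384

g(R) = { none | 0 } gives -1
g(RB) = { -1 | 0 } gives -1/2
g(RBR) = { -1 | -1/2 0 } gives -3/4
g(RBRB) = { -1 -3/4 | -1/2 0 } gives -5/8
g(RBRBR) = { -1 -3/4 | -5/8 -1/2 0 } gives -11/16
g(RBRBRR) = { -1 -3/4 | -11/16 -5/8 -1/2 0 } gives -23/32
g(RBRBRRB) = { -1 -3/4 -23/32 | -11/16 -5/8 -1/2 0 } gives -45/64
g(RBRBRRBR) = { -1 -3/4 -23/32 | -45/64 -11/16 -5/8 -1/2 0 } gives -91/128
g(RBRBRRBRR) = { -1 -3/4 -23/32 | -91/128 -45/64 -11/16 -5/8 -1/2 0 } gives -183/256
g(RBRBRRBRRR) = { -1 -3/4 -23/32 | -183/256 -91/128 -45/64 -11/16 -5/8 -1/2 0 } gives -367/512
g(RBRBRRBRRRR) = { -1 -3/4 -23/32 | -367/512 -183/256 -91/128 -45/64 -11/16 -5/8 -1/2 0 } gives -735/1024
g(RBRBRRBRRRRB) = { -1 -3/4 -23/32 -735/1024 | -367/512 -183/256 -91/128 -45/64 -11/16 -5/8 -1/2 0 } gives -1469/2048
g(RBRBRRBRRRRBR) = { -1 -3/4 -23/32 -735/1024 | -1469/2048 -367/512 -183/256 -91/128 -45/64 -11/16 -5/8 -1/2 0 } gives -2939/4096
g(RBRBRRBRRRRBRR) = { -1 -3/4 -23/32 -735/1024 | -2939/4096 -1469/2048 -367/512 -183/256 -91/128 -45/64 -11/16 -5/8 -1/2 0 } gives -5879/8192
g(RBRBRRBRRRRBRRR) = { -1 -3/4 -23/32 -735/1024 | -5879/8192 -2939/4096 -1469/2048 -367/512 -183/256 -91/128 -45/64 -11/16 -5/8 -1/2 0 } gives -11759/16384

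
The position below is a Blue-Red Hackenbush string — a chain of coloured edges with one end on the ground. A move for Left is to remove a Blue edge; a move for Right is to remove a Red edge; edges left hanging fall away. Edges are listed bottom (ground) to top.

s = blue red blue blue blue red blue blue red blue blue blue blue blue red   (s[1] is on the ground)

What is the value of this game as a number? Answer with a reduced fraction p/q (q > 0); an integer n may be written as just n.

Prefix values for blue red blue blue blue red blue blue red blue blue blue blue blue red via {L|R} + simplicity:
val(b) = { 0 | · } — 1
val(br) = { 0 | 1 } — 1/2
val(brb) = { 0 1/2 | 1 } — 3/4
val(brbb) = { 0 1/2 3/4 | 1 } — 7/8
val(brbbb) = { 0 1/2 3/4 7/8 | 1 } — 15/16
val(brbbbr) = { 0 1/2 3/4 7/8 | 15/16 1 } — 29/32
val(brbbbrb) = { 0 1/2 3/4 7/8 29/32 | 15/16 1 } — 59/64
val(brbbbrbb) = { 0 1/2 3/4 7/8 29/32 59/64 | 15/16 1 } — 119/128
val(brbbbrbbr) = { 0 1/2 3/4 7/8 29/32 59/64 | 119/128 15/16 1 } — 237/256
val(brbbbrbbrb) = { 0 1/2 3/4 7/8 29/32 59/64 237/256 | 119/128 15/16 1 } — 475/512
val(brbbbrbbrbb) = { 0 1/2 3/4 7/8 29/32 59/64 237/256 475/512 | 119/128 15/16 1 } — 951/1024
val(brbbbrbbrbbb) = { 0 1/2 3/4 7/8 29/32 59/64 237/256 475/512 951/1024 | 119/128 15/16 1 } — 1903/2048
val(brbbbrbbrbbbb) = { 0 1/2 3/4 7/8 29/32 59/64 237/256 475/512 951/1024 1903/2048 | 119/128 15/16 1 } — 3807/4096
val(brbbbrbbrbbbbb) = { 0 1/2 3/4 7/8 29/32 59/64 237/256 475/512 951/1024 1903/2048 3807/4096 | 119/128 15/16 1 } — 7615/8192
val(brbbbrbbrbbbbbr) = { 0 1/2 3/4 7/8 29/32 59/64 237/256 475/512 951/1024 1903/2048 3807/4096 | 7615/8192 119/128 15/16 1 } — 15229/16384

15229/16384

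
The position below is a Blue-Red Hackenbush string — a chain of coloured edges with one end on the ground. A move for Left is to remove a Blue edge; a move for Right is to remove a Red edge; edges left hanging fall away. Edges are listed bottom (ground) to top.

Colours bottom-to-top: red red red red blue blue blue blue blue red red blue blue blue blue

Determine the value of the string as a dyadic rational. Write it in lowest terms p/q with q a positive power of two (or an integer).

step 1: add red to get r; options L={ — } R={ 0 } so -1
step 2: add red to get rr; options L={ — } R={ -1 0 } so -2
step 3: add red to get rrr; options L={ — } R={ -2 -1 0 } so -3
step 4: add red to get rrrr; options L={ — } R={ -3 -2 -1 0 } so -4
step 5: add blue to get rrrrb; options L={ -4 } R={ -3 -2 -1 0 } so -7/2
step 6: add blue to get rrrrbb; options L={ -4 -7/2 } R={ -3 -2 -1 0 } so -13/4
step 7: add blue to get rrrrbbb; options L={ -4 -7/2 -13/4 } R={ -3 -2 -1 0 } so -25/8
step 8: add blue to get rrrrbbbb; options L={ -4 -7/2 -13/4 -25/8 } R={ -3 -2 -1 0 } so -49/16
step 9: add blue to get rrrrbbbbb; options L={ -4 -7/2 -13/4 -25/8 -49/16 } R={ -3 -2 -1 0 } so -97/32
step 10: add red to get rrrrbbbbbr; options L={ -4 -7/2 -13/4 -25/8 -49/16 } R={ -97/32 -3 -2 -1 0 } so -195/64
step 11: add red to get rrrrbbbbbrr; options L={ -4 -7/2 -13/4 -25/8 -49/16 } R={ -195/64 -97/32 -3 -2 -1 0 } so -391/128
step 12: add blue to get rrrrbbbbbrrb; options L={ -4 -7/2 -13/4 -25/8 -49/16 -391/128 } R={ -195/64 -97/32 -3 -2 -1 0 } so -781/256
step 13: add blue to get rrrrbbbbbrrbb; options L={ -4 -7/2 -13/4 -25/8 -49/16 -391/128 -781/256 } R={ -195/64 -97/32 -3 -2 -1 0 } so -1561/512
step 14: add blue to get rrrrbbbbbrrbbb; options L={ -4 -7/2 -13/4 -25/8 -49/16 -391/128 -781/256 -1561/512 } R={ -195/64 -97/32 -3 -2 -1 0 } so -3121/1024
step 15: add blue to get rrrrbbbbbrrbbbb; options L={ -4 -7/2 -13/4 -25/8 -49/16 -391/128 -781/256 -1561/512 -3121/1024 } R={ -195/64 -97/32 -3 -2 -1 0 } so -6241/2048

-6241/2048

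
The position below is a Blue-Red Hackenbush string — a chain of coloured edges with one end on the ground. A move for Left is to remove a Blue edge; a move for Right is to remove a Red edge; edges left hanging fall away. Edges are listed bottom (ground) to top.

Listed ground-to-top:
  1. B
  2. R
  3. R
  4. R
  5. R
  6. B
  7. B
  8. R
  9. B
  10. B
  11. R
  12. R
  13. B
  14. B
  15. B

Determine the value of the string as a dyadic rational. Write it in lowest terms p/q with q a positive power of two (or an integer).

val(B) = { 0 | — } so 1
val(BR) = { 0 | 1 } so 1/2
val(BRR) = { 0 | 1/2; 1 } so 1/4
val(BRRR) = { 0 | 1/4; 1/2; 1 } so 1/8
val(BRRRR) = { 0 | 1/8; 1/4; 1/2; 1 } so 1/16
val(BRRRRB) = { 0; 1/16 | 1/8; 1/4; 1/2; 1 } so 3/32
val(BRRRRBB) = { 0; 1/16; 3/32 | 1/8; 1/4; 1/2; 1 } so 7/64
val(BRRRRBBR) = { 0; 1/16; 3/32 | 7/64; 1/8; 1/4; 1/2; 1 } so 13/128
val(BRRRRBBRB) = { 0; 1/16; 3/32; 13/128 | 7/64; 1/8; 1/4; 1/2; 1 } so 27/256
val(BRRRRBBRBB) = { 0; 1/16; 3/32; 13/128; 27/256 | 7/64; 1/8; 1/4; 1/2; 1 } so 55/512
val(BRRRRBBRBBR) = { 0; 1/16; 3/32; 13/128; 27/256 | 55/512; 7/64; 1/8; 1/4; 1/2; 1 } so 109/1024
val(BRRRRBBRBBRR) = { 0; 1/16; 3/32; 13/128; 27/256 | 109/1024; 55/512; 7/64; 1/8; 1/4; 1/2; 1 } so 217/2048
val(BRRRRBBRBBRRB) = { 0; 1/16; 3/32; 13/128; 27/256; 217/2048 | 109/1024; 55/512; 7/64; 1/8; 1/4; 1/2; 1 } so 435/4096
val(BRRRRBBRBBRRBB) = { 0; 1/16; 3/32; 13/128; 27/256; 217/2048; 435/4096 | 109/1024; 55/512; 7/64; 1/8; 1/4; 1/2; 1 } so 871/8192
val(BRRRRBBRBBRRBBB) = { 0; 1/16; 3/32; 13/128; 27/256; 217/2048; 435/4096; 871/8192 | 109/1024; 55/512; 7/64; 1/8; 1/4; 1/2; 1 } so 1743/16384

1743/16384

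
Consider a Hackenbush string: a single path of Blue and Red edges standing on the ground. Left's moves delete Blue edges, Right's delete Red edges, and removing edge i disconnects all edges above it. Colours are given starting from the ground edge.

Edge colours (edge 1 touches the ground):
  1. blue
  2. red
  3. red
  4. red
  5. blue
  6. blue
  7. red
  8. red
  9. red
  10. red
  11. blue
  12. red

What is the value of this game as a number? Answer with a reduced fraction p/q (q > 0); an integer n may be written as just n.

389/2048

value_1 [b]  L=[0]  R=[(no moves)]  -> 1
value_2 [br]  L=[0]  R=[1]  -> 1/2
value_3 [brr]  L=[0]  R=[1/2 1]  -> 1/4
value_4 [brrr]  L=[0]  R=[1/4 1/2 1]  -> 1/8
value_5 [brrrb]  L=[0 1/8]  R=[1/4 1/2 1]  -> 3/16
value_6 [brrrbb]  L=[0 1/8 3/16]  R=[1/4 1/2 1]  -> 7/32
value_7 [brrrbbr]  L=[0 1/8 3/16]  R=[7/32 1/4 1/2 1]  -> 13/64
value_8 [brrrbbrr]  L=[0 1/8 3/16]  R=[13/64 7/32 1/4 1/2 1]  -> 25/128
value_9 [brrrbbrrr]  L=[0 1/8 3/16]  R=[25/128 13/64 7/32 1/4 1/2 1]  -> 49/256
value_10 [brrrbbrrrr]  L=[0 1/8 3/16]  R=[49/256 25/128 13/64 7/32 1/4 1/2 1]  -> 97/512
value_11 [brrrbbrrrrb]  L=[0 1/8 3/16 97/512]  R=[49/256 25/128 13/64 7/32 1/4 1/2 1]  -> 195/1024
value_12 [brrrbbrrrrbr]  L=[0 1/8 3/16 97/512]  R=[195/1024 49/256 25/128 13/64 7/32 1/4 1/2 1]  -> 389/2048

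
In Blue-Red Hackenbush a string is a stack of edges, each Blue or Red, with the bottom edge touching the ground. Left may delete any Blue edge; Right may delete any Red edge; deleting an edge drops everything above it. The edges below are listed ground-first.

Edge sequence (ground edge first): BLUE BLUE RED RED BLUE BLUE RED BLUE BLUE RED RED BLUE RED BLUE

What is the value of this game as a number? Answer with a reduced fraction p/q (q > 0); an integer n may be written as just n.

5835/4096

v_1 [B]  L=[0]  R=[none]  gives 1
v_2 [BB]  L=[0, 1]  R=[none]  gives 2
v_3 [BBR]  L=[0, 1]  R=[2]  gives 3/2
v_4 [BBRR]  L=[0, 1]  R=[3/2, 2]  gives 5/4
v_5 [BBRRB]  L=[0, 1, 5/4]  R=[3/2, 2]  gives 11/8
v_6 [BBRRBB]  L=[0, 1, 5/4, 11/8]  R=[3/2, 2]  gives 23/16
v_7 [BBRRBBR]  L=[0, 1, 5/4, 11/8]  R=[23/16, 3/2, 2]  gives 45/32
v_8 [BBRRBBRB]  L=[0, 1, 5/4, 11/8, 45/32]  R=[23/16, 3/2, 2]  gives 91/64
v_9 [BBRRBBRBB]  L=[0, 1, 5/4, 11/8, 45/32, 91/64]  R=[23/16, 3/2, 2]  gives 183/128
v_10 [BBRRBBRBBR]  L=[0, 1, 5/4, 11/8, 45/32, 91/64]  R=[183/128, 23/16, 3/2, 2]  gives 365/256
v_11 [BBRRBBRBBRR]  L=[0, 1, 5/4, 11/8, 45/32, 91/64]  R=[365/256, 183/128, 23/16, 3/2, 2]  gives 729/512
v_12 [BBRRBBRBBRRB]  L=[0, 1, 5/4, 11/8, 45/32, 91/64, 729/512]  R=[365/256, 183/128, 23/16, 3/2, 2]  gives 1459/1024
v_13 [BBRRBBRBBRRBR]  L=[0, 1, 5/4, 11/8, 45/32, 91/64, 729/512]  R=[1459/1024, 365/256, 183/128, 23/16, 3/2, 2]  gives 2917/2048
v_14 [BBRRBBRBBRRBRB]  L=[0, 1, 5/4, 11/8, 45/32, 91/64, 729/512, 2917/2048]  R=[1459/1024, 365/256, 183/128, 23/16, 3/2, 2]  gives 5835/4096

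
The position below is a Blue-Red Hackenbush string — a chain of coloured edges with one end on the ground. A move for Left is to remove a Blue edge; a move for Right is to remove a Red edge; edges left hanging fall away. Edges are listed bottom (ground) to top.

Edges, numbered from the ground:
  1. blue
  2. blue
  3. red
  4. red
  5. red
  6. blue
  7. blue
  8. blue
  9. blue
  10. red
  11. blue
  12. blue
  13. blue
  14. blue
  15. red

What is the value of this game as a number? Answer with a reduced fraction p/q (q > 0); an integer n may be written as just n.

10173/8192

Build g(s[:k]) for k = 1..15, string s = blue blue red red red blue blue blue blue red blue blue blue blue red.
1 of 15 · b · max L 0 · min R +∞ => 1
2 of 15 · bb · max L 1 · min R +∞ => 2
3 of 15 · bbr · max L 1 · min R 2 => 3/2
4 of 15 · bbrr · max L 1 · min R 3/2 => 5/4
5 of 15 · bbrrr · max L 1 · min R 5/4 => 9/8
6 of 15 · bbrrrb · max L 9/8 · min R 5/4 => 19/16
7 of 15 · bbrrrbb · max L 19/16 · min R 5/4 => 39/32
8 of 15 · bbrrrbbb · max L 39/32 · min R 5/4 => 79/64
9 of 15 · bbrrrbbbb · max L 79/64 · min R 5/4 => 159/128
10 of 15 · bbrrrbbbbr · max L 79/64 · min R 159/128 => 317/256
11 of 15 · bbrrrbbbbrb · max L 317/256 · min R 159/128 => 635/512
12 of 15 · bbrrrbbbbrbb · max L 635/512 · min R 159/128 => 1271/1024
13 of 15 · bbrrrbbbbrbbb · max L 1271/1024 · min R 159/128 => 2543/2048
14 of 15 · bbrrrbbbbrbbbb · max L 2543/2048 · min R 159/128 => 5087/4096
15 of 15 · bbrrrbbbbrbbbbr · max L 2543/2048 · min R 5087/4096 => 10173/8192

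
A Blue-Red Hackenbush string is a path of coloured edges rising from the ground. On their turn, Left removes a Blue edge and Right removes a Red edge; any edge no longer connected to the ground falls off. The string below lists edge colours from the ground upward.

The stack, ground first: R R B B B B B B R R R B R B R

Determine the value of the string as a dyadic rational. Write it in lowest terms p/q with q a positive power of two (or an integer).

-8427/8192

Prefix values for R R B B B B B B R R R B R B R via {L|R} + simplicity:
R: Left { ∅ }, Right { 0 } so simplest -1
RR: Left { ∅ }, Right { -1; 0 } so simplest -2
RRB: Left { -2 }, Right { -1; 0 } so simplest -3/2
RRBB: Left { -2; -3/2 }, Right { -1; 0 } so simplest -5/4
RRBBB: Left { -2; -3/2; -5/4 }, Right { -1; 0 } so simplest -9/8
RRBBBB: Left { -2; -3/2; -5/4; -9/8 }, Right { -1; 0 } so simplest -17/16
RRBBBBB: Left { -2; -3/2; -5/4; -9/8; -17/16 }, Right { -1; 0 } so simplest -33/32
RRBBBBBB: Left { -2; -3/2; -5/4; -9/8; -17/16; -33/32 }, Right { -1; 0 } so simplest -65/64
RRBBBBBBR: Left { -2; -3/2; -5/4; -9/8; -17/16; -33/32 }, Right { -65/64; -1; 0 } so simplest -131/128
RRBBBBBBRR: Left { -2; -3/2; -5/4; -9/8; -17/16; -33/32 }, Right { -131/128; -65/64; -1; 0 } so simplest -263/256
RRBBBBBBRRR: Left { -2; -3/2; -5/4; -9/8; -17/16; -33/32 }, Right { -263/256; -131/128; -65/64; -1; 0 } so simplest -527/512
RRBBBBBBRRRB: Left { -2; -3/2; -5/4; -9/8; -17/16; -33/32; -527/512 }, Right { -263/256; -131/128; -65/64; -1; 0 } so simplest -1053/1024
RRBBBBBBRRRBR: Left { -2; -3/2; -5/4; -9/8; -17/16; -33/32; -527/512 }, Right { -1053/1024; -263/256; -131/128; -65/64; -1; 0 } so simplest -2107/2048
RRBBBBBBRRRBRB: Left { -2; -3/2; -5/4; -9/8; -17/16; -33/32; -527/512; -2107/2048 }, Right { -1053/1024; -263/256; -131/128; -65/64; -1; 0 } so simplest -4213/4096
RRBBBBBBRRRBRBR: Left { -2; -3/2; -5/4; -9/8; -17/16; -33/32; -527/512; -2107/2048 }, Right { -4213/4096; -1053/1024; -263/256; -131/128; -65/64; -1; 0 } so simplest -8427/8192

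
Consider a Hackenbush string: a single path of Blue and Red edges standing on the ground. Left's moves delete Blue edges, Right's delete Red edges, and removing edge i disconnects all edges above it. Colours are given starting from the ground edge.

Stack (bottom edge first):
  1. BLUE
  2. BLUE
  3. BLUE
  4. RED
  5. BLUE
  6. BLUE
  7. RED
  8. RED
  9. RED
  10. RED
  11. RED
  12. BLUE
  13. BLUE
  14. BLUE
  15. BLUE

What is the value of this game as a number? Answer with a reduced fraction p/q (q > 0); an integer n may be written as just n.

Recurse on prefixes of the 15-edge string BLUE BLUE BLUE RED BLUE BLUE RED RED RED RED RED BLUE BLUE BLUE BLUE:
1 of 15 · B · max L 0 · min R +∞ so 1
2 of 15 · BB · max L 1 · min R +∞ so 2
3 of 15 · BBB · max L 2 · min R +∞ so 3
4 of 15 · BBBR · max L 2 · min R 3 so 5/2
5 of 15 · BBBRB · max L 5/2 · min R 3 so 11/4
6 of 15 · BBBRBB · max L 11/4 · min R 3 so 23/8
7 of 15 · BBBRBBR · max L 11/4 · min R 23/8 so 45/16
8 of 15 · BBBRBBRR · max L 11/4 · min R 45/16 so 89/32
9 of 15 · BBBRBBRRR · max L 11/4 · min R 89/32 so 177/64
10 of 15 · BBBRBBRRRR · max L 11/4 · min R 177/64 so 353/128
11 of 15 · BBBRBBRRRRR · max L 11/4 · min R 353/128 so 705/256
12 of 15 · BBBRBBRRRRRB · max L 705/256 · min R 353/128 so 1411/512
13 of 15 · BBBRBBRRRRRBB · max L 1411/512 · min R 353/128 so 2823/1024
14 of 15 · BBBRBBRRRRRBBB · max L 2823/1024 · min R 353/128 so 5647/2048
15 of 15 · BBBRBBRRRRRBBBB · max L 5647/2048 · min R 353/128 so 11295/4096

11295/4096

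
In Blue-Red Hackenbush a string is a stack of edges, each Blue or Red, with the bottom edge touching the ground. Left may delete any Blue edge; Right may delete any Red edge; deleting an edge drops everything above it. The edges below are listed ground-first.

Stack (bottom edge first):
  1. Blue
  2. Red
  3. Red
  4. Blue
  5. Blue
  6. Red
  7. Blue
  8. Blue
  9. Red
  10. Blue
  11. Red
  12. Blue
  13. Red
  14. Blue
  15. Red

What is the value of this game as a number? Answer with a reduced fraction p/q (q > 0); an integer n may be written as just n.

6997/16384

Build g(s[:k]) for k = 1..15, string s = Blue Red Red Blue Blue Red Blue Blue Red Blue Red Blue Red Blue Red.
B: Left { 0 }, Right {  } => simplest 1
BR: Left { 0 }, Right { 1 } => simplest 1/2
BRR: Left { 0 }, Right { 1/2, 1 } => simplest 1/4
BRRB: Left { 0, 1/4 }, Right { 1/2, 1 } => simplest 3/8
BRRBB: Left { 0, 1/4, 3/8 }, Right { 1/2, 1 } => simplest 7/16
BRRBBR: Left { 0, 1/4, 3/8 }, Right { 7/16, 1/2, 1 } => simplest 13/32
BRRBBRB: Left { 0, 1/4, 3/8, 13/32 }, Right { 7/16, 1/2, 1 } => simplest 27/64
BRRBBRBB: Left { 0, 1/4, 3/8, 13/32, 27/64 }, Right { 7/16, 1/2, 1 } => simplest 55/128
BRRBBRBBR: Left { 0, 1/4, 3/8, 13/32, 27/64 }, Right { 55/128, 7/16, 1/2, 1 } => simplest 109/256
BRRBBRBBRB: Left { 0, 1/4, 3/8, 13/32, 27/64, 109/256 }, Right { 55/128, 7/16, 1/2, 1 } => simplest 219/512
BRRBBRBBRBR: Left { 0, 1/4, 3/8, 13/32, 27/64, 109/256 }, Right { 219/512, 55/128, 7/16, 1/2, 1 } => simplest 437/1024
BRRBBRBBRBRB: Left { 0, 1/4, 3/8, 13/32, 27/64, 109/256, 437/1024 }, Right { 219/512, 55/128, 7/16, 1/2, 1 } => simplest 875/2048
BRRBBRBBRBRBR: Left { 0, 1/4, 3/8, 13/32, 27/64, 109/256, 437/1024 }, Right { 875/2048, 219/512, 55/128, 7/16, 1/2, 1 } => simplest 1749/4096
BRRBBRBBRBRBRB: Left { 0, 1/4, 3/8, 13/32, 27/64, 109/256, 437/1024, 1749/4096 }, Right { 875/2048, 219/512, 55/128, 7/16, 1/2, 1 } => simplest 3499/8192
BRRBBRBBRBRBRBR: Left { 0, 1/4, 3/8, 13/32, 27/64, 109/256, 437/1024, 1749/4096 }, Right { 3499/8192, 875/2048, 219/512, 55/128, 7/16, 1/2, 1 } => simplest 6997/16384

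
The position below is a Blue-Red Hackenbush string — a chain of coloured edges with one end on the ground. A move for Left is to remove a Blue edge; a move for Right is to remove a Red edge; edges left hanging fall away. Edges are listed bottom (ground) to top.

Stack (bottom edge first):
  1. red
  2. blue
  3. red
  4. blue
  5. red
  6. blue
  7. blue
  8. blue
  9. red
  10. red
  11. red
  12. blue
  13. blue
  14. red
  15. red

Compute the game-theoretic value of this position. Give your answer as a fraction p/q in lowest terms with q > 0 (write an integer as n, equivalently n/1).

Recurse on prefixes of the 15-edge string red blue red blue red blue blue blue red red red blue blue red red:
step 1: add red to get r; options L={ — } R={ 0 } → -1
step 2: add blue to get rb; options L={ -1 } R={ 0 } → -1/2
step 3: add red to get rbr; options L={ -1 } R={ -1/2, 0 } → -3/4
step 4: add blue to get rbrb; options L={ -1, -3/4 } R={ -1/2, 0 } → -5/8
step 5: add red to get rbrbr; options L={ -1, -3/4 } R={ -5/8, -1/2, 0 } → -11/16
step 6: add blue to get rbrbrb; options L={ -1, -3/4, -11/16 } R={ -5/8, -1/2, 0 } → -21/32
step 7: add blue to get rbrbrbb; options L={ -1, -3/4, -11/16, -21/32 } R={ -5/8, -1/2, 0 } → -41/64
step 8: add blue to get rbrbrbbb; options L={ -1, -3/4, -11/16, -21/32, -41/64 } R={ -5/8, -1/2, 0 } → -81/128
step 9: add red to get rbrbrbbbr; options L={ -1, -3/4, -11/16, -21/32, -41/64 } R={ -81/128, -5/8, -1/2, 0 } → -163/256
step 10: add red to get rbrbrbbbrr; options L={ -1, -3/4, -11/16, -21/32, -41/64 } R={ -163/256, -81/128, -5/8, -1/2, 0 } → -327/512
step 11: add red to get rbrbrbbbrrr; options L={ -1, -3/4, -11/16, -21/32, -41/64 } R={ -327/512, -163/256, -81/128, -5/8, -1/2, 0 } → -655/1024
step 12: add blue to get rbrbrbbbrrrb; options L={ -1, -3/4, -11/16, -21/32, -41/64, -655/1024 } R={ -327/512, -163/256, -81/128, -5/8, -1/2, 0 } → -1309/2048
step 13: add blue to get rbrbrbbbrrrbb; options L={ -1, -3/4, -11/16, -21/32, -41/64, -655/1024, -1309/2048 } R={ -327/512, -163/256, -81/128, -5/8, -1/2, 0 } → -2617/4096
step 14: add red to get rbrbrbbbrrrbbr; options L={ -1, -3/4, -11/16, -21/32, -41/64, -655/1024, -1309/2048 } R={ -2617/4096, -327/512, -163/256, -81/128, -5/8, -1/2, 0 } → -5235/8192
step 15: add red to get rbrbrbbbrrrbbrr; options L={ -1, -3/4, -11/16, -21/32, -41/64, -655/1024, -1309/2048 } R={ -5235/8192, -2617/4096, -327/512, -163/256, -81/128, -5/8, -1/2, 0 } → -10471/16384

-10471/16384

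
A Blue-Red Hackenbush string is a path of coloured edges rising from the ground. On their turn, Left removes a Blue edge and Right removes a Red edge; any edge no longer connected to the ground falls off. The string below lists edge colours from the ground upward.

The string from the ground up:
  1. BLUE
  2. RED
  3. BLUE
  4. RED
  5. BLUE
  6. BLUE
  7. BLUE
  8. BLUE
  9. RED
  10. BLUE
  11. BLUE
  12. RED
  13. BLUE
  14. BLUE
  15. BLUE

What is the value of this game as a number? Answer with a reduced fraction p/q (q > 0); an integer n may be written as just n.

12143/16384

Build G(s[:k]) for k = 1..15, string s = BLUE RED BLUE RED BLUE BLUE BLUE BLUE RED BLUE BLUE RED BLUE BLUE BLUE.
1 of 15 · B · max L 0 · min R +∞ — 1
2 of 15 · BR · max L 0 · min R 1 — 1/2
3 of 15 · BRB · max L 1/2 · min R 1 — 3/4
4 of 15 · BRBR · max L 1/2 · min R 3/4 — 5/8
5 of 15 · BRBRB · max L 5/8 · min R 3/4 — 11/16
6 of 15 · BRBRBB · max L 11/16 · min R 3/4 — 23/32
7 of 15 · BRBRBBB · max L 23/32 · min R 3/4 — 47/64
8 of 15 · BRBRBBBB · max L 47/64 · min R 3/4 — 95/128
9 of 15 · BRBRBBBBR · max L 47/64 · min R 95/128 — 189/256
10 of 15 · BRBRBBBBRB · max L 189/256 · min R 95/128 — 379/512
11 of 15 · BRBRBBBBRBB · max L 379/512 · min R 95/128 — 759/1024
12 of 15 · BRBRBBBBRBBR · max L 379/512 · min R 759/1024 — 1517/2048
13 of 15 · BRBRBBBBRBBRB · max L 1517/2048 · min R 759/1024 — 3035/4096
14 of 15 · BRBRBBBBRBBRBB · max L 3035/4096 · min R 759/1024 — 6071/8192
15 of 15 · BRBRBBBBRBBRBBB · max L 6071/8192 · min R 759/1024 — 12143/16384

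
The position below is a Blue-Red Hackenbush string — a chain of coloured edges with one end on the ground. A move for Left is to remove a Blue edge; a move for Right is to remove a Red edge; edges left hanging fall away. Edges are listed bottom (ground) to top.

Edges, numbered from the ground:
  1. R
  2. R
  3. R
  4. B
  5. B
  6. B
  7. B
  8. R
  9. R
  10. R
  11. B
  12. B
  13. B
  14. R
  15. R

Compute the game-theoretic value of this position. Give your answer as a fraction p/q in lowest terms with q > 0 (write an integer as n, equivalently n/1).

R: Left { · }, Right { 0 } — simplest -1
RR: Left { · }, Right { -1,0 } — simplest -2
RRR: Left { · }, Right { -2,-1,0 } — simplest -3
RRRB: Left { -3 }, Right { -2,-1,0 } — simplest -5/2
RRRBB: Left { -3,-5/2 }, Right { -2,-1,0 } — simplest -9/4
RRRBBB: Left { -3,-5/2,-9/4 }, Right { -2,-1,0 } — simplest -17/8
RRRBBBB: Left { -3,-5/2,-9/4,-17/8 }, Right { -2,-1,0 } — simplest -33/16
RRRBBBBR: Left { -3,-5/2,-9/4,-17/8 }, Right { -33/16,-2,-1,0 } — simplest -67/32
RRRBBBBRR: Left { -3,-5/2,-9/4,-17/8 }, Right { -67/32,-33/16,-2,-1,0 } — simplest -135/64
RRRBBBBRRR: Left { -3,-5/2,-9/4,-17/8 }, Right { -135/64,-67/32,-33/16,-2,-1,0 } — simplest -271/128
RRRBBBBRRRB: Left { -3,-5/2,-9/4,-17/8,-271/128 }, Right { -135/64,-67/32,-33/16,-2,-1,0 } — simplest -541/256
RRRBBBBRRRBB: Left { -3,-5/2,-9/4,-17/8,-271/128,-541/256 }, Right { -135/64,-67/32,-33/16,-2,-1,0 } — simplest -1081/512
RRRBBBBRRRBBB: Left { -3,-5/2,-9/4,-17/8,-271/128,-541/256,-1081/512 }, Right { -135/64,-67/32,-33/16,-2,-1,0 } — simplest -2161/1024
RRRBBBBRRRBBBR: Left { -3,-5/2,-9/4,-17/8,-271/128,-541/256,-1081/512 }, Right { -2161/1024,-135/64,-67/32,-33/16,-2,-1,0 } — simplest -4323/2048
RRRBBBBRRRBBBRR: Left { -3,-5/2,-9/4,-17/8,-271/128,-541/256,-1081/512 }, Right { -4323/2048,-2161/1024,-135/64,-67/32,-33/16,-2,-1,0 } — simplest -8647/4096

-8647/4096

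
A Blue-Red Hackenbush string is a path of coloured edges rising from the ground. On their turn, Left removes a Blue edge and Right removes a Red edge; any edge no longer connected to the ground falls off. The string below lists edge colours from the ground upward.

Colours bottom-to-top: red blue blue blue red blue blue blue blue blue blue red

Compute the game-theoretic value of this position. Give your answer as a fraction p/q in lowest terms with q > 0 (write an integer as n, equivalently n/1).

-259/2048

1 of 12 · r · max L −∞ · min R 0 -> -1
2 of 12 · rb · max L -1 · min R 0 -> -1/2
3 of 12 · rbb · max L -1/2 · min R 0 -> -1/4
4 of 12 · rbbb · max L -1/4 · min R 0 -> -1/8
5 of 12 · rbbbr · max L -1/4 · min R -1/8 -> -3/16
6 of 12 · rbbbrb · max L -3/16 · min R -1/8 -> -5/32
7 of 12 · rbbbrbb · max L -5/32 · min R -1/8 -> -9/64
8 of 12 · rbbbrbbb · max L -9/64 · min R -1/8 -> -17/128
9 of 12 · rbbbrbbbb · max L -17/128 · min R -1/8 -> -33/256
10 of 12 · rbbbrbbbbb · max L -33/256 · min R -1/8 -> -65/512
11 of 12 · rbbbrbbbbbb · max L -65/512 · min R -1/8 -> -129/1024
12 of 12 · rbbbrbbbbbbr · max L -65/512 · min R -129/1024 -> -259/2048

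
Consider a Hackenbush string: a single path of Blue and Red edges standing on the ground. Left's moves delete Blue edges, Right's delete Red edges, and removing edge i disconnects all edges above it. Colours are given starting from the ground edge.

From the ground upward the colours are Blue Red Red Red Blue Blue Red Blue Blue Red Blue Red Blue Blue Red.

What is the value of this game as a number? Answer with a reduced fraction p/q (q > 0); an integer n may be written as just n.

Recurse on prefixes of the 15-edge string Blue Red Red Red Blue Blue Red Blue Blue Red Blue Red Blue Blue Red:
v_1 [B]  L=[0]  R=[·]  gives 1
v_2 [BR]  L=[0]  R=[1]  gives 1/2
v_3 [BRR]  L=[0]  R=[1/2,1]  gives 1/4
v_4 [BRRR]  L=[0]  R=[1/4,1/2,1]  gives 1/8
v_5 [BRRRB]  L=[0,1/8]  R=[1/4,1/2,1]  gives 3/16
v_6 [BRRRBB]  L=[0,1/8,3/16]  R=[1/4,1/2,1]  gives 7/32
v_7 [BRRRBBR]  L=[0,1/8,3/16]  R=[7/32,1/4,1/2,1]  gives 13/64
v_8 [BRRRBBRB]  L=[0,1/8,3/16,13/64]  R=[7/32,1/4,1/2,1]  gives 27/128
v_9 [BRRRBBRBB]  L=[0,1/8,3/16,13/64,27/128]  R=[7/32,1/4,1/2,1]  gives 55/256
v_10 [BRRRBBRBBR]  L=[0,1/8,3/16,13/64,27/128]  R=[55/256,7/32,1/4,1/2,1]  gives 109/512
v_11 [BRRRBBRBBRB]  L=[0,1/8,3/16,13/64,27/128,109/512]  R=[55/256,7/32,1/4,1/2,1]  gives 219/1024
v_12 [BRRRBBRBBRBR]  L=[0,1/8,3/16,13/64,27/128,109/512]  R=[219/1024,55/256,7/32,1/4,1/2,1]  gives 437/2048
v_13 [BRRRBBRBBRBRB]  L=[0,1/8,3/16,13/64,27/128,109/512,437/2048]  R=[219/1024,55/256,7/32,1/4,1/2,1]  gives 875/4096
v_14 [BRRRBBRBBRBRBB]  L=[0,1/8,3/16,13/64,27/128,109/512,437/2048,875/4096]  R=[219/1024,55/256,7/32,1/4,1/2,1]  gives 1751/8192
v_15 [BRRRBBRBBRBRBBR]  L=[0,1/8,3/16,13/64,27/128,109/512,437/2048,875/4096]  R=[1751/8192,219/1024,55/256,7/32,1/4,1/2,1]  gives 3501/16384

3501/16384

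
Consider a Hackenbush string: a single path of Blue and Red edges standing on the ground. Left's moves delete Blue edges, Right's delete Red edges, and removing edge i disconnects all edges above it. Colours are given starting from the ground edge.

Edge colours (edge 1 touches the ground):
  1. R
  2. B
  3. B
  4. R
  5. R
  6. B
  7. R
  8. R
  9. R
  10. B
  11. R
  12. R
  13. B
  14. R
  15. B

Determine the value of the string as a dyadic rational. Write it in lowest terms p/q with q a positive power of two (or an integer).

value(R) = { none | 0 } => -1
value(RB) = { -1 | 0 } => -1/2
value(RBB) = { -1, -1/2 | 0 } => -1/4
value(RBBR) = { -1, -1/2 | -1/4, 0 } => -3/8
value(RBBRR) = { -1, -1/2 | -3/8, -1/4, 0 } => -7/16
value(RBBRRB) = { -1, -1/2, -7/16 | -3/8, -1/4, 0 } => -13/32
value(RBBRRBR) = { -1, -1/2, -7/16 | -13/32, -3/8, -1/4, 0 } => -27/64
value(RBBRRBRR) = { -1, -1/2, -7/16 | -27/64, -13/32, -3/8, -1/4, 0 } => -55/128
value(RBBRRBRRR) = { -1, -1/2, -7/16 | -55/128, -27/64, -13/32, -3/8, -1/4, 0 } => -111/256
value(RBBRRBRRRB) = { -1, -1/2, -7/16, -111/256 | -55/128, -27/64, -13/32, -3/8, -1/4, 0 } => -221/512
value(RBBRRBRRRBR) = { -1, -1/2, -7/16, -111/256 | -221/512, -55/128, -27/64, -13/32, -3/8, -1/4, 0 } => -443/1024
value(RBBRRBRRRBRR) = { -1, -1/2, -7/16, -111/256 | -443/1024, -221/512, -55/128, -27/64, -13/32, -3/8, -1/4, 0 } => -887/2048
value(RBBRRBRRRBRRB) = { -1, -1/2, -7/16, -111/256, -887/2048 | -443/1024, -221/512, -55/128, -27/64, -13/32, -3/8, -1/4, 0 } => -1773/4096
value(RBBRRBRRRBRRBR) = { -1, -1/2, -7/16, -111/256, -887/2048 | -1773/4096, -443/1024, -221/512, -55/128, -27/64, -13/32, -3/8, -1/4, 0 } => -3547/8192
value(RBBRRBRRRBRRBRB) = { -1, -1/2, -7/16, -111/256, -887/2048, -3547/8192 | -1773/4096, -443/1024, -221/512, -55/128, -27/64, -13/32, -3/8, -1/4, 0 } => -7093/16384

-7093/16384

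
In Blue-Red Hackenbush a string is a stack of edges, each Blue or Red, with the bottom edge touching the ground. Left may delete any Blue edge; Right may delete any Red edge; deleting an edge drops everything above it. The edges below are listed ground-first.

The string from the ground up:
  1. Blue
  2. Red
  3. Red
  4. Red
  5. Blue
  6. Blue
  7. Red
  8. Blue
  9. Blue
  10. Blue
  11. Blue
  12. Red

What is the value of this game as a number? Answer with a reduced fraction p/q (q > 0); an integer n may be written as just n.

445/2048

Prefix values for Blue Red Red Red Blue Blue Red Blue Blue Blue Blue Red via {L|R} + simplicity:
G_1 [B]  L=[0]  R=[—]  → 1
G_2 [BR]  L=[0]  R=[1]  → 1/2
G_3 [BRR]  L=[0]  R=[1/2, 1]  → 1/4
G_4 [BRRR]  L=[0]  R=[1/4, 1/2, 1]  → 1/8
G_5 [BRRRB]  L=[0, 1/8]  R=[1/4, 1/2, 1]  → 3/16
G_6 [BRRRBB]  L=[0, 1/8, 3/16]  R=[1/4, 1/2, 1]  → 7/32
G_7 [BRRRBBR]  L=[0, 1/8, 3/16]  R=[7/32, 1/4, 1/2, 1]  → 13/64
G_8 [BRRRBBRB]  L=[0, 1/8, 3/16, 13/64]  R=[7/32, 1/4, 1/2, 1]  → 27/128
G_9 [BRRRBBRBB]  L=[0, 1/8, 3/16, 13/64, 27/128]  R=[7/32, 1/4, 1/2, 1]  → 55/256
G_10 [BRRRBBRBBB]  L=[0, 1/8, 3/16, 13/64, 27/128, 55/256]  R=[7/32, 1/4, 1/2, 1]  → 111/512
G_11 [BRRRBBRBBBB]  L=[0, 1/8, 3/16, 13/64, 27/128, 55/256, 111/512]  R=[7/32, 1/4, 1/2, 1]  → 223/1024
G_12 [BRRRBBRBBBBR]  L=[0, 1/8, 3/16, 13/64, 27/128, 55/256, 111/512]  R=[223/1024, 7/32, 1/4, 1/2, 1]  → 445/2048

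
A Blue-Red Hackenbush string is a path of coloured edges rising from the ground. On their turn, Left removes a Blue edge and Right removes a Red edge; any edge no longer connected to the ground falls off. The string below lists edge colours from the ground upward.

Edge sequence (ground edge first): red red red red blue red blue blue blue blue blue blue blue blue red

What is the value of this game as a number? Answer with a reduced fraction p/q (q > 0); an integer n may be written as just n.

-7171/2048

value_1 [r]  L=[·]  R=[0]  -> -1
value_2 [rr]  L=[·]  R=[-1 0]  -> -2
value_3 [rrr]  L=[·]  R=[-2 -1 0]  -> -3
value_4 [rrrr]  L=[·]  R=[-3 -2 -1 0]  -> -4
value_5 [rrrrb]  L=[-4]  R=[-3 -2 -1 0]  -> -7/2
value_6 [rrrrbr]  L=[-4]  R=[-7/2 -3 -2 -1 0]  -> -15/4
value_7 [rrrrbrb]  L=[-4 -15/4]  R=[-7/2 -3 -2 -1 0]  -> -29/8
value_8 [rrrrbrbb]  L=[-4 -15/4 -29/8]  R=[-7/2 -3 -2 -1 0]  -> -57/16
value_9 [rrrrbrbbb]  L=[-4 -15/4 -29/8 -57/16]  R=[-7/2 -3 -2 -1 0]  -> -113/32
value_10 [rrrrbrbbbb]  L=[-4 -15/4 -29/8 -57/16 -113/32]  R=[-7/2 -3 -2 -1 0]  -> -225/64
value_11 [rrrrbrbbbbb]  L=[-4 -15/4 -29/8 -57/16 -113/32 -225/64]  R=[-7/2 -3 -2 -1 0]  -> -449/128
value_12 [rrrrbrbbbbbb]  L=[-4 -15/4 -29/8 -57/16 -113/32 -225/64 -449/128]  R=[-7/2 -3 -2 -1 0]  -> -897/256
value_13 [rrrrbrbbbbbbb]  L=[-4 -15/4 -29/8 -57/16 -113/32 -225/64 -449/128 -897/256]  R=[-7/2 -3 -2 -1 0]  -> -1793/512
value_14 [rrrrbrbbbbbbbb]  L=[-4 -15/4 -29/8 -57/16 -113/32 -225/64 -449/128 -897/256 -1793/512]  R=[-7/2 -3 -2 -1 0]  -> -3585/1024
value_15 [rrrrbrbbbbbbbbr]  L=[-4 -15/4 -29/8 -57/16 -113/32 -225/64 -449/128 -897/256 -1793/512]  R=[-3585/1024 -7/2 -3 -2 -1 0]  -> -7171/2048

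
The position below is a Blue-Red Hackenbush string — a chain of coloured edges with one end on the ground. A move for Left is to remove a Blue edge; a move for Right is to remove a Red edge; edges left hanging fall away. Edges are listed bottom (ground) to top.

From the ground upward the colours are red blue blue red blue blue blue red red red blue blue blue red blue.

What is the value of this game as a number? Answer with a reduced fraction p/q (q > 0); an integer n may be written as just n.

-4549/16384

edge 1 of 15 (red): { ∅ | 0 } => -1
edge 2 of 15 (blue): { -1 | 0 } => -1/2
edge 3 of 15 (blue): { -1,-1/2 | 0 } => -1/4
edge 4 of 15 (red): { -1,-1/2 | -1/4,0 } => -3/8
edge 5 of 15 (blue): { -1,-1/2,-3/8 | -1/4,0 } => -5/16
edge 6 of 15 (blue): { -1,-1/2,-3/8,-5/16 | -1/4,0 } => -9/32
edge 7 of 15 (blue): { -1,-1/2,-3/8,-5/16,-9/32 | -1/4,0 } => -17/64
edge 8 of 15 (red): { -1,-1/2,-3/8,-5/16,-9/32 | -17/64,-1/4,0 } => -35/128
edge 9 of 15 (red): { -1,-1/2,-3/8,-5/16,-9/32 | -35/128,-17/64,-1/4,0 } => -71/256
edge 10 of 15 (red): { -1,-1/2,-3/8,-5/16,-9/32 | -71/256,-35/128,-17/64,-1/4,0 } => -143/512
edge 11 of 15 (blue): { -1,-1/2,-3/8,-5/16,-9/32,-143/512 | -71/256,-35/128,-17/64,-1/4,0 } => -285/1024
edge 12 of 15 (blue): { -1,-1/2,-3/8,-5/16,-9/32,-143/512,-285/1024 | -71/256,-35/128,-17/64,-1/4,0 } => -569/2048
edge 13 of 15 (blue): { -1,-1/2,-3/8,-5/16,-9/32,-143/512,-285/1024,-569/2048 | -71/256,-35/128,-17/64,-1/4,0 } => -1137/4096
edge 14 of 15 (red): { -1,-1/2,-3/8,-5/16,-9/32,-143/512,-285/1024,-569/2048 | -1137/4096,-71/256,-35/128,-17/64,-1/4,0 } => -2275/8192
edge 15 of 15 (blue): { -1,-1/2,-3/8,-5/16,-9/32,-143/512,-285/1024,-569/2048,-2275/8192 | -1137/4096,-71/256,-35/128,-17/64,-1/4,0 } => -4549/16384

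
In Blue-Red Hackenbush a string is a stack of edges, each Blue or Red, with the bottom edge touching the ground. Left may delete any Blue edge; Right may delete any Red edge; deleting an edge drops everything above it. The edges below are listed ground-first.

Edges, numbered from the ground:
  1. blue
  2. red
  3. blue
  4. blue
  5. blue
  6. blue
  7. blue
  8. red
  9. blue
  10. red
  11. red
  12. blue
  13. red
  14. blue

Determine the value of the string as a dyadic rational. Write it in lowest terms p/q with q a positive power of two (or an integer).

edge 1 of 14 (blue): { 0 | ∅ } -> 1
edge 2 of 14 (red): { 0 | 1 } -> 1/2
edge 3 of 14 (blue): { 0,1/2 | 1 } -> 3/4
edge 4 of 14 (blue): { 0,1/2,3/4 | 1 } -> 7/8
edge 5 of 14 (blue): { 0,1/2,3/4,7/8 | 1 } -> 15/16
edge 6 of 14 (blue): { 0,1/2,3/4,7/8,15/16 | 1 } -> 31/32
edge 7 of 14 (blue): { 0,1/2,3/4,7/8,15/16,31/32 | 1 } -> 63/64
edge 8 of 14 (red): { 0,1/2,3/4,7/8,15/16,31/32 | 63/64,1 } -> 125/128
edge 9 of 14 (blue): { 0,1/2,3/4,7/8,15/16,31/32,125/128 | 63/64,1 } -> 251/256
edge 10 of 14 (red): { 0,1/2,3/4,7/8,15/16,31/32,125/128 | 251/256,63/64,1 } -> 501/512
edge 11 of 14 (red): { 0,1/2,3/4,7/8,15/16,31/32,125/128 | 501/512,251/256,63/64,1 } -> 1001/1024
edge 12 of 14 (blue): { 0,1/2,3/4,7/8,15/16,31/32,125/128,1001/1024 | 501/512,251/256,63/64,1 } -> 2003/2048
edge 13 of 14 (red): { 0,1/2,3/4,7/8,15/16,31/32,125/128,1001/1024 | 2003/2048,501/512,251/256,63/64,1 } -> 4005/4096
edge 14 of 14 (blue): { 0,1/2,3/4,7/8,15/16,31/32,125/128,1001/1024,4005/4096 | 2003/2048,501/512,251/256,63/64,1 } -> 8011/8192

8011/8192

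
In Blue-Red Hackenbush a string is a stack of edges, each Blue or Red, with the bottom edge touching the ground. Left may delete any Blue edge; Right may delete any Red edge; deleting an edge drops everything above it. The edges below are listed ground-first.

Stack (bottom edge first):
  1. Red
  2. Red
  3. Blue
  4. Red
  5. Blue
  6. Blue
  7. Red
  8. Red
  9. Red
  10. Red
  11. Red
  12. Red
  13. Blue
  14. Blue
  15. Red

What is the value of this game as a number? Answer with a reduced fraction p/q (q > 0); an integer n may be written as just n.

-13299/8192

1 of 15 · R · max L −∞ · min R 0 — -1
2 of 15 · RR · max L −∞ · min R -1 — -2
3 of 15 · RRB · max L -2 · min R -1 — -3/2
4 of 15 · RRBR · max L -2 · min R -3/2 — -7/4
5 of 15 · RRBRB · max L -7/4 · min R -3/2 — -13/8
6 of 15 · RRBRBB · max L -13/8 · min R -3/2 — -25/16
7 of 15 · RRBRBBR · max L -13/8 · min R -25/16 — -51/32
8 of 15 · RRBRBBRR · max L -13/8 · min R -51/32 — -103/64
9 of 15 · RRBRBBRRR · max L -13/8 · min R -103/64 — -207/128
10 of 15 · RRBRBBRRRR · max L -13/8 · min R -207/128 — -415/256
11 of 15 · RRBRBBRRRRR · max L -13/8 · min R -415/256 — -831/512
12 of 15 · RRBRBBRRRRRR · max L -13/8 · min R -831/512 — -1663/1024
13 of 15 · RRBRBBRRRRRRB · max L -1663/1024 · min R -831/512 — -3325/2048
14 of 15 · RRBRBBRRRRRRBB · max L -3325/2048 · min R -831/512 — -6649/4096
15 of 15 · RRBRBBRRRRRRBBR · max L -3325/2048 · min R -6649/4096 — -13299/8192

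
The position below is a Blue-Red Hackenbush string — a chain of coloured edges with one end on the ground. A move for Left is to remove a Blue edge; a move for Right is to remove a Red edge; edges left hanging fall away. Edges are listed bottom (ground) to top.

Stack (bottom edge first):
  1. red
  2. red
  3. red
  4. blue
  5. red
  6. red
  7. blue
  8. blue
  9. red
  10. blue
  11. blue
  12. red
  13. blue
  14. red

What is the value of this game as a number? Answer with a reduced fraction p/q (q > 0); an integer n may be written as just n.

Build v(s[:k]) for k = 1..14, string s = red red red blue red red blue blue red blue blue red blue red.
1 of 14 · r · max L −∞ · min R 0 — -1
2 of 14 · rr · max L −∞ · min R -1 — -2
3 of 14 · rrr · max L −∞ · min R -2 — -3
4 of 14 · rrrb · max L -3 · min R -2 — -5/2
5 of 14 · rrrbr · max L -3 · min R -5/2 — -11/4
6 of 14 · rrrbrr · max L -3 · min R -11/4 — -23/8
7 of 14 · rrrbrrb · max L -23/8 · min R -11/4 — -45/16
8 of 14 · rrrbrrbb · max L -45/16 · min R -11/4 — -89/32
9 of 14 · rrrbrrbbr · max L -45/16 · min R -89/32 — -179/64
10 of 14 · rrrbrrbbrb · max L -179/64 · min R -89/32 — -357/128
11 of 14 · rrrbrrbbrbb · max L -357/128 · min R -89/32 — -713/256
12 of 14 · rrrbrrbbrbbr · max L -357/128 · min R -713/256 — -1427/512
13 of 14 · rrrbrrbbrbbrb · max L -1427/512 · min R -713/256 — -2853/1024
14 of 14 · rrrbrrbbrbbrbr · max L -1427/512 · min R -2853/1024 — -5707/2048

-5707/2048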